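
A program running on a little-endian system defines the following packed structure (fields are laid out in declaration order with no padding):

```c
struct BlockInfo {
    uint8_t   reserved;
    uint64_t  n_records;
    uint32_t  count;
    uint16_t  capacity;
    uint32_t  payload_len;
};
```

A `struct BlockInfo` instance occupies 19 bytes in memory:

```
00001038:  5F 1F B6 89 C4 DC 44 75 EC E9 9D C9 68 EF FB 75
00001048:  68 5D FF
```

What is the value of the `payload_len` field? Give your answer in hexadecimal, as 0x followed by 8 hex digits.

`payload_len` follows `reserved` (1 B), `n_records` (8 B), `count` (4 B), `capacity` (2 B), so it starts at offset 1 + 8 + 4 + 2 = 15 and occupies 4 bytes.
Bytes at offsets 15..18: 75 68 5D FF.
In little-endian order the low byte comes first in memory.
Reassemble most-significant byte first: FF 5D 68 75 → 0xFF5D6875.

0xFF5D6875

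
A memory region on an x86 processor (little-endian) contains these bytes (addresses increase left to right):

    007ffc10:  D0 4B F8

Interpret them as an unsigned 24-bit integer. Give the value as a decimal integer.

16272336

In little-endian order the low byte comes first in memory.
Reassemble most-significant byte first: F8 4B D0 → 0xF84BD0.
0xF84BD0 = 16272336.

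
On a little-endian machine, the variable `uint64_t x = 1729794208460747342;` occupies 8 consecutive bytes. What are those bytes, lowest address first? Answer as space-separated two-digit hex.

1729794208460747342 in hexadecimal, padded to 64 bits, is 0x180176AAF1D4B24E.
Split into bytes (most-significant first): 18 01 76 AA F1 D4 B2 4E.
Little-endian stores the least-significant byte at the lowest address.
So at ascending addresses the bytes are 4E B2 D4 F1 AA 76 01 18.

4E B2 D4 F1 AA 76 01 18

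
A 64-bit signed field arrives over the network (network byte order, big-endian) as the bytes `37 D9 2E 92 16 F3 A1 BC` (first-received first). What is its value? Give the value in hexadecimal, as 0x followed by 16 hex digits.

Big-endian: lowest address holds the most-significant byte.
The bytes are already most-significant first: 0x37D92E9216F3A1BC.

0x37D92E9216F3A1BC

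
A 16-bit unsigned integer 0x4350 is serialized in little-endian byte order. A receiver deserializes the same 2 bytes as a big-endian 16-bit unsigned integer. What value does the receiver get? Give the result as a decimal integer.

20547

Stored little-endian, the bytes at ascending addresses are 50 43.
Read back as big-endian, the last byte is least significant, giving 0x5043.
0x5043 = 20547.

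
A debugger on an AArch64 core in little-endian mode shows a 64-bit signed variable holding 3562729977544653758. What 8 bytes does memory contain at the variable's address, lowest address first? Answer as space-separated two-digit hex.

BE 3B 2F D6 09 5C 71 31

3562729977544653758 in hexadecimal, padded to 64 bits, is 0x31715C09D62F3BBE.
Split into bytes (most-significant first): 31 71 5C 09 D6 2F 3B BE.
Little-endian stores the least-significant byte at the lowest address.
So at ascending addresses the bytes are BE 3B 2F D6 09 5C 71 31.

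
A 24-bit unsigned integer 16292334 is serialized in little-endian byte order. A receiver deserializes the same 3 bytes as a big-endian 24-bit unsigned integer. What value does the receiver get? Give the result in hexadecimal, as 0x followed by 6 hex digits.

16292334 in 24-bit hexadecimal is 0xF899EE.
Stored little-endian, the bytes at ascending addresses are EE 99 F8.
Read back as big-endian, the last byte is least significant, giving 0xEE99F8.

0xEE99F8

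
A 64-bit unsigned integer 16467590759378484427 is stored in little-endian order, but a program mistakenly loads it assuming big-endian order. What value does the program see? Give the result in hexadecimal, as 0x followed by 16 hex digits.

0xCB7C42EF8BA288E4

16467590759378484427 in 64-bit hexadecimal is 0xE488A28BEF427CCB.
Stored little-endian, the bytes at ascending addresses are CB 7C 42 EF 8B A2 88 E4.
Read back as big-endian, the last byte is least significant, giving 0xCB7C42EF8BA288E4.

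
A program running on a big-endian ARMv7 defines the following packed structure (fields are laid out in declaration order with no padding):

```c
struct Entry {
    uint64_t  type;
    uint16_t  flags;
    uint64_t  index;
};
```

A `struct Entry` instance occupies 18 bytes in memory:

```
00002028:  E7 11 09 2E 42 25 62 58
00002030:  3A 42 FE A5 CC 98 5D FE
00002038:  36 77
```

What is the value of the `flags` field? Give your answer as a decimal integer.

`flags` follows `type` (8 bytes), so it starts at byte offset 8 and occupies 2 bytes.
Bytes at offsets 8..9: 3A 42.
Big-endian stores the most-significant byte at the lowest address.
The bytes are already most-significant first: 0x3A42.
0x3A42 = 14914.

14914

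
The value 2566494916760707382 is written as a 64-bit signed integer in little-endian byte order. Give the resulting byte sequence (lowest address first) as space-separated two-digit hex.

2566494916760707382 in hexadecimal, padded to 64 bits, is 0x239E0587675E2136.
Split into bytes (most-significant first): 23 9E 05 87 67 5E 21 36.
Little-endian: lowest address holds the least-significant byte.
So at ascending addresses the bytes are 36 21 5E 67 87 05 9E 23.

36 21 5E 67 87 05 9E 23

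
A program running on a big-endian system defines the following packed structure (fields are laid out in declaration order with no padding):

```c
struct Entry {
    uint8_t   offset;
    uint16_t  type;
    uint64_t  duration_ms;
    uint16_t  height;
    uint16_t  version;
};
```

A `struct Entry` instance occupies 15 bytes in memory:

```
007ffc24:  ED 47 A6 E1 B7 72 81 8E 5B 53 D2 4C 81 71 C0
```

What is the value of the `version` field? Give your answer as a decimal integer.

29120

`version` follows `offset` (1 B), `type` (2 B), `duration_ms` (8 B), `height` (2 B), so it starts at offset 1 + 2 + 8 + 2 = 13 and occupies 2 bytes.
Bytes at offsets 13..14: 71 C0.
Big-endian: lowest address holds the most-significant byte.
The bytes are already most-significant first: 0x71C0.
0x71C0 = 29120.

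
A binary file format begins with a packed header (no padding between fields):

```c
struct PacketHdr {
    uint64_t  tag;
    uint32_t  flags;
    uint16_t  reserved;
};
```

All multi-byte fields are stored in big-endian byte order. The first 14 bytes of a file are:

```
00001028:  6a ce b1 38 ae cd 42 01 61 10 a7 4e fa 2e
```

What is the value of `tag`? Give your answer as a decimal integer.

`tag` is the first field, at byte offset 0, occupying 8 bytes.
Bytes at offsets 0..7: 6A CE B1 38 AE CD 42 01.
Big-endian stores the most-significant byte at the lowest address.
The bytes are already most-significant first: 0x6ACEB138AECD4201.
0x6ACEB138AECD4201 = 7696283670231728641.

7696283670231728641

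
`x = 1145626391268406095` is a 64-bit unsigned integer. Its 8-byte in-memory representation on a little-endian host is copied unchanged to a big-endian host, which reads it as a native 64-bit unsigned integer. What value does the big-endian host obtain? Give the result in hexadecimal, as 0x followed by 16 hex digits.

1145626391268406095 in 64-bit hexadecimal is 0x0FE6152210DDB34F.
Stored little-endian, the bytes at ascending addresses are 4F B3 DD 10 22 15 E6 0F.
Read back as big-endian, the last byte is least significant, giving 0x4FB3DD102215E60F.

0x4FB3DD102215E60F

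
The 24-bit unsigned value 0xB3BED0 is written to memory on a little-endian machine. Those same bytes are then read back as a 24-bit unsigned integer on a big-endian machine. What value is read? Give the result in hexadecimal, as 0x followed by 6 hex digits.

Stored little-endian, the bytes at ascending addresses are D0 BE B3.
Read back as big-endian, the last byte is least significant, giving 0xD0BEB3.

0xD0BEB3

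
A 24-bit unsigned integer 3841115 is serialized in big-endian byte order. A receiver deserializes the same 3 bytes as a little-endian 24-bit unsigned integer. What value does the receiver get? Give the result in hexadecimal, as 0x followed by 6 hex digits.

0x5B9C3A

3841115 in 24-bit hexadecimal is 0x3A9C5B.
Stored big-endian, the bytes at ascending addresses are 3A 9C 5B.
Read back as little-endian, the first byte is least significant, giving 0x5B9C3A.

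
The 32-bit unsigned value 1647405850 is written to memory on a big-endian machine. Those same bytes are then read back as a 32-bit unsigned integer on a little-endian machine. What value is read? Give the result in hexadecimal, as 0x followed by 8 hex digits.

1647405850 in 32-bit hexadecimal is 0x62316B1A.
Stored big-endian, the bytes at ascending addresses are 62 31 6B 1A.
Read back as little-endian, the first byte is least significant, giving 0x1A6B3162.

0x1A6B3162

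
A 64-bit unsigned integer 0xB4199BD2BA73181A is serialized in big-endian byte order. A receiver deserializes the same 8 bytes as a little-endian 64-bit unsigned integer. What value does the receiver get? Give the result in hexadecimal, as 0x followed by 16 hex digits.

Stored big-endian, the bytes at ascending addresses are B4 19 9B D2 BA 73 18 1A.
Read back as little-endian, the first byte is least significant, giving 0x1A1873BAD29B19B4.

0x1A1873BAD29B19B4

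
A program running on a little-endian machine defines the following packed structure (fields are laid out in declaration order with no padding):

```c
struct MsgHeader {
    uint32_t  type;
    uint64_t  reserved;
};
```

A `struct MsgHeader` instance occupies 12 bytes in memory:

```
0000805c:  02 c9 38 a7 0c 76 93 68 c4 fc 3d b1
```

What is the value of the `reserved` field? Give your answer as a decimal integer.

12771642038790878732

`reserved` follows `type` (4 bytes), so it starts at byte offset 4 and occupies 8 bytes.
Bytes at offsets 4..11: 0C 76 93 68 C4 FC 3D B1.
In little-endian order the low byte comes first in memory.
Reassemble most-significant byte first: B1 3D FC C4 68 93 76 0C → 0xB13DFCC46893760C.
0xB13DFCC46893760C = 12771642038790878732.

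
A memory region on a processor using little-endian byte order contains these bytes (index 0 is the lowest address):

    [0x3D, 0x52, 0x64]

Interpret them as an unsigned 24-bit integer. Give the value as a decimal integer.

6574653

Little-endian stores the least-significant byte at the lowest address.
Reassemble most-significant byte first: 64 52 3D → 0x64523D.
0x64523D = 6574653.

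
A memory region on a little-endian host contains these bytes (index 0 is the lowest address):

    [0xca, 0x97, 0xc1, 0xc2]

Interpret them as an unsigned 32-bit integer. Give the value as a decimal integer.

Little-endian stores the least-significant byte at the lowest address.
Reassemble most-significant byte first: C2 C1 97 CA → 0xC2C197CA.
0xC2C197CA = 3267467210.

3267467210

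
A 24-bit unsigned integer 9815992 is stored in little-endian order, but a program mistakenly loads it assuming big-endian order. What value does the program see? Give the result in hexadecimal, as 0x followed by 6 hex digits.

0xB8C795

9815992 in 24-bit hexadecimal is 0x95C7B8.
Stored little-endian, the bytes at ascending addresses are B8 C7 95.
Read back as big-endian, the last byte is least significant, giving 0xB8C795.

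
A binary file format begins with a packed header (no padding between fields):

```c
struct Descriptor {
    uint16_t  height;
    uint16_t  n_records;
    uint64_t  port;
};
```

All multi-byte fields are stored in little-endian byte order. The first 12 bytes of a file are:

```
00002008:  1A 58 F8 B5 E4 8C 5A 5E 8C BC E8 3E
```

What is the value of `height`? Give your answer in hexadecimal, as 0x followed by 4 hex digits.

`height` is the first field, at byte offset 0, occupying 2 bytes.
Bytes at offsets 0..1: 1A 58.
Little-endian: lowest address holds the least-significant byte.
Reassemble most-significant byte first: 58 1A → 0x581A.

0x581A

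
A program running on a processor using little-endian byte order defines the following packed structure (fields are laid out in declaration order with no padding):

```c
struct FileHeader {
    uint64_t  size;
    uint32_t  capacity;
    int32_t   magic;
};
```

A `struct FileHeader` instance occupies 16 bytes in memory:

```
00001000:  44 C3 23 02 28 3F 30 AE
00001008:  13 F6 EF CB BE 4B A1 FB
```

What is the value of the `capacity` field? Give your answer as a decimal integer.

`capacity` follows `size` (8 bytes), so it starts at byte offset 8 and occupies 4 bytes.
Bytes at offsets 8..11: 13 F6 EF CB.
In little-endian order the low byte comes first in memory.
Reassemble most-significant byte first: CB EF F6 13 → 0xCBEFF613.
0xCBEFF613 = 3421500947.

3421500947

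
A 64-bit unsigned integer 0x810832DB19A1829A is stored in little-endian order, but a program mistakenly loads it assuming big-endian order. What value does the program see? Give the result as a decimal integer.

Stored little-endian, the bytes at ascending addresses are 9A 82 A1 19 DB 32 08 81.
Read back as big-endian, the last byte is least significant, giving 0x9A82A119DB320881.
0x9A82A119DB320881 = 11133638361237031041.

11133638361237031041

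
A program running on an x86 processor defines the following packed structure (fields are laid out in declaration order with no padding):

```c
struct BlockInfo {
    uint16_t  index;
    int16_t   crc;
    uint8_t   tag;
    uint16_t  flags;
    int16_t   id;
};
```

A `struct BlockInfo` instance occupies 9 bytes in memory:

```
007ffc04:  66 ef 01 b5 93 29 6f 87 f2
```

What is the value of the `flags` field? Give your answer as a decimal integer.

`flags` follows `index` (2 B), `crc` (2 B), `tag` (1 B), so it starts at offset 2 + 2 + 1 = 5 and occupies 2 bytes.
Bytes at offsets 5..6: 29 6F.
Little-endian: lowest address holds the least-significant byte.
Reassemble most-significant byte first: 6F 29 → 0x6F29.
0x6F29 = 28457.

28457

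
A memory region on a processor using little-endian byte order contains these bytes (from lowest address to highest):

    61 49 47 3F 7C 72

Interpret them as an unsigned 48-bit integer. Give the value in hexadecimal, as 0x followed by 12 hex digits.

In little-endian order the low byte comes first in memory.
Reassemble most-significant byte first: 72 7C 3F 47 49 61 → 0x727C3F474961.

0x727C3F474961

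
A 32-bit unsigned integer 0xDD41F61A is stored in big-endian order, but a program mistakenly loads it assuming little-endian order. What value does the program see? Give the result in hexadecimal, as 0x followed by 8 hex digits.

Stored big-endian, the bytes at ascending addresses are DD 41 F6 1A.
Read back as little-endian, the first byte is least significant, giving 0x1AF641DD.

0x1AF641DD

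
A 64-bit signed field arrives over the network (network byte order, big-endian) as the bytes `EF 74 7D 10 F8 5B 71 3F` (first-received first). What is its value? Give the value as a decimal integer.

-1192190489506647745

Big-endian: lowest address holds the most-significant byte.
The bytes are already most-significant first: 0xEF747D10F85B713F.
Top bit is set, so as a signed 64-bit value this is 0xEF747D10F85B713F − 2^64 = -1192190489506647745.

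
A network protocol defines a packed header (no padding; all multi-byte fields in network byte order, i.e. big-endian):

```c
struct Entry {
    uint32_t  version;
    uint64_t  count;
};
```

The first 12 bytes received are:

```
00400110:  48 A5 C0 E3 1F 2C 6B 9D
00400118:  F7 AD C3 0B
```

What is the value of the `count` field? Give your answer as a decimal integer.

`count` follows `version` (4 bytes), so it starts at byte offset 4 and occupies 8 bytes.
Bytes at offsets 4..11: 1F 2C 6B 9D F7 AD C3 0B.
Big-endian: lowest address holds the most-significant byte.
The bytes are already most-significant first: 0x1F2C6B9DF7ADC30B.
0x1F2C6B9DF7ADC30B = 2246288640360432395.

2246288640360432395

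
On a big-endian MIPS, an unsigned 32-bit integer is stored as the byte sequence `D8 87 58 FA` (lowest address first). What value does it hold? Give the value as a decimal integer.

Big-endian: lowest address holds the most-significant byte.
The bytes are already most-significant first: 0xD88758FA.
0xD88758FA = 3632748794.

3632748794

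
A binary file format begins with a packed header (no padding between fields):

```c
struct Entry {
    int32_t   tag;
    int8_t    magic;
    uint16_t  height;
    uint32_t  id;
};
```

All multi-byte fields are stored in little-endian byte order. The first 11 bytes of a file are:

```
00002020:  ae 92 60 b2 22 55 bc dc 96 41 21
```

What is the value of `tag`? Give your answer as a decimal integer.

-1302293842

`tag` is the first field, at byte offset 0, occupying 4 bytes.
Bytes at offsets 0..3: AE 92 60 B2.
Little-endian: lowest address holds the least-significant byte.
Reassemble most-significant byte first: B2 60 92 AE → 0xB26092AE.
Top bit is set, so as a signed 32-bit value this is 0xB26092AE − 2^32 = -1302293842.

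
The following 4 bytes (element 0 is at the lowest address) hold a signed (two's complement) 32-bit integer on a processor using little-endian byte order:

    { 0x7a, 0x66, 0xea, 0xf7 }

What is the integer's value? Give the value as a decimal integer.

In little-endian order the low byte comes first in memory.
Reassemble most-significant byte first: F7 EA 66 7A → 0xF7EA667A.
Top bit is set, so as a signed 32-bit value this is 0xF7EA667A − 2^32 = -135633286.

-135633286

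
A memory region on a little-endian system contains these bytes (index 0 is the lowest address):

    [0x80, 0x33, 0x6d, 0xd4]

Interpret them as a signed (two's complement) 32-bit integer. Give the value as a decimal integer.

-731040896

In little-endian order the low byte comes first in memory.
Reassemble most-significant byte first: D4 6D 33 80 → 0xD46D3380.
Top bit is set, so as a signed 32-bit value this is 0xD46D3380 − 2^32 = -731040896.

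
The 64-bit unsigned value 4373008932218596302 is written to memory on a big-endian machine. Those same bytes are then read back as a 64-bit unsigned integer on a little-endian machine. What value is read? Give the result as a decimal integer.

4373008932218596302 in 64-bit hexadecimal is 0x3CB00C74647FEBCE.
Stored big-endian, the bytes at ascending addresses are 3C B0 0C 74 64 7F EB CE.
Read back as little-endian, the first byte is least significant, giving 0xCEEB7F64740CB03C.
0xCEEB7F64740CB03C = 14910151060760604732.

14910151060760604732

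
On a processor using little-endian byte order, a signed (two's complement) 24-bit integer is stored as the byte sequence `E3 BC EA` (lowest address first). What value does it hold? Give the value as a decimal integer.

-1393437

Little-endian: lowest address holds the least-significant byte.
Reassemble most-significant byte first: EA BC E3 → 0xEABCE3.
Top bit is set, so as a signed 24-bit value this is 0xEABCE3 − 2^24 = -1393437.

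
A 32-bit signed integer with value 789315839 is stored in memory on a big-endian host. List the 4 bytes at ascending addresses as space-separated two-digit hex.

2F 0C 00 FF

789315839 in hexadecimal, padded to 32 bits, is 0x2F0C00FF.
Split into bytes (most-significant first): 2F 0C 00 FF.
In big-endian order the high byte comes first in memory.
So the memory order matches the most-significant-first order: 2F 0C 00 FF.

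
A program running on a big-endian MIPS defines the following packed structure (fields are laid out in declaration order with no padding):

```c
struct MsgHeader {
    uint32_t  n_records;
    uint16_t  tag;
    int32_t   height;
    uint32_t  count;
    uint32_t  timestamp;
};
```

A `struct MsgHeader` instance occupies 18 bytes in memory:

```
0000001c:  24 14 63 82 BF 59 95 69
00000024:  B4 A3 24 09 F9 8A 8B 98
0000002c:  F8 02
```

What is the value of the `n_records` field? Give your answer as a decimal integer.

`n_records` is the first field, at byte offset 0, occupying 4 bytes.
Bytes at offsets 0..3: 24 14 63 82.
In big-endian order the high byte comes first in memory.
The bytes are already most-significant first: 0x24146382.
0x24146382 = 605315970.

605315970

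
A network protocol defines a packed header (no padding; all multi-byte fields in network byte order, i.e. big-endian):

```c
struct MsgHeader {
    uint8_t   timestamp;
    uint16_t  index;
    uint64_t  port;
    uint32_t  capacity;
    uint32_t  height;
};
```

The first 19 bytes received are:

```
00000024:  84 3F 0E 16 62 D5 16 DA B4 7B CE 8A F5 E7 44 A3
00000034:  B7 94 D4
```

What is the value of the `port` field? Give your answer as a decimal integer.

1613085910687316942

`port` follows `timestamp` (1 B), `index` (2 B), so it starts at offset 1 + 2 = 3 and occupies 8 bytes.
Bytes at offsets 3..10: 16 62 D5 16 DA B4 7B CE.
In big-endian order the high byte comes first in memory.
The bytes are already most-significant first: 0x1662D516DAB47BCE.
0x1662D516DAB47BCE = 1613085910687316942.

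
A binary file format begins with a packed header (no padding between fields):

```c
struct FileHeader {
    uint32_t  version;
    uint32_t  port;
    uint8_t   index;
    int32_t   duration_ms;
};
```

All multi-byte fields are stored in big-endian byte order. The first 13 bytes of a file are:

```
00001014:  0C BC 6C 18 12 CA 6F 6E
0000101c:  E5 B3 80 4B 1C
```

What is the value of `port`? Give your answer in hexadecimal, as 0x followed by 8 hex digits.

0x12CA6F6E

`port` follows `version` (4 bytes), so it starts at byte offset 4 and occupies 4 bytes.
Bytes at offsets 4..7: 12 CA 6F 6E.
Big-endian: lowest address holds the most-significant byte.
The bytes are already most-significant first: 0x12CA6F6E.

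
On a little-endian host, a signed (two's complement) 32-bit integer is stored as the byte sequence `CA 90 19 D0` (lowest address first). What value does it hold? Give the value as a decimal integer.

-803630902

In little-endian order the low byte comes first in memory.
Reassemble most-significant byte first: D0 19 90 CA → 0xD01990CA.
Top bit is set, so as a signed 32-bit value this is 0xD01990CA − 2^32 = -803630902.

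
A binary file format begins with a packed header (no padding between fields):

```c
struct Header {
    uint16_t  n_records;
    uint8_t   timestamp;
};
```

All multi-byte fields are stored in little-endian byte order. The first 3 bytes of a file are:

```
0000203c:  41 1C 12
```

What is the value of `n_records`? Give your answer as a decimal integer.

7233

`n_records` is the first field, at byte offset 0, occupying 2 bytes.
Bytes at offsets 0..1: 41 1C.
In little-endian order the low byte comes first in memory.
Reassemble most-significant byte first: 1C 41 → 0x1C41.
0x1C41 = 7233.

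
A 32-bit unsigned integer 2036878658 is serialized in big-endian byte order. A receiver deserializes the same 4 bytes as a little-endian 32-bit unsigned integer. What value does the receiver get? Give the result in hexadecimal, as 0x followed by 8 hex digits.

2036878658 in 32-bit hexadecimal is 0x79684D42.
Stored big-endian, the bytes at ascending addresses are 79 68 4D 42.
Read back as little-endian, the first byte is least significant, giving 0x424D6879.

0x424D6879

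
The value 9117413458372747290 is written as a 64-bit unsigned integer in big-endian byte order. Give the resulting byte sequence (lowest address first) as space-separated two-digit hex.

7E 87 8F 3B F8 AC 60 1A

9117413458372747290 in hexadecimal, padded to 64 bits, is 0x7E878F3BF8AC601A.
Split into bytes (most-significant first): 7E 87 8F 3B F8 AC 60 1A.
Big-endian: lowest address holds the most-significant byte.
So the memory order matches the most-significant-first order: 7E 87 8F 3B F8 AC 60 1A.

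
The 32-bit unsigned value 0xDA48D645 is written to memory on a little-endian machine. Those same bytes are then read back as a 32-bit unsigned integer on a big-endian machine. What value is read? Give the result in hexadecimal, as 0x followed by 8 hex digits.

Stored little-endian, the bytes at ascending addresses are 45 D6 48 DA.
Read back as big-endian, the last byte is least significant, giving 0x45D648DA.

0x45D648DA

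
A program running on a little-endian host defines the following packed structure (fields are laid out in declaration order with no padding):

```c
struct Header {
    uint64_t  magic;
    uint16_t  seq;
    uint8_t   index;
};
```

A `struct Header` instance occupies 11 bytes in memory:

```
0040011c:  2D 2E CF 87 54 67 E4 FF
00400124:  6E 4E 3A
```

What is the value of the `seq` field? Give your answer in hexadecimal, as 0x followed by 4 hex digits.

0x4E6E

`seq` follows `magic` (8 bytes), so it starts at byte offset 8 and occupies 2 bytes.
Bytes at offsets 8..9: 6E 4E.
In little-endian order the low byte comes first in memory.
Reassemble most-significant byte first: 4E 6E → 0x4E6E.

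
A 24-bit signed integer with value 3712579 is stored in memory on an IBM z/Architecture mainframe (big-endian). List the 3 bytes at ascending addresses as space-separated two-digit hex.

3712579 in hexadecimal, padded to 24 bits, is 0x38A643.
Split into bytes (most-significant first): 38 A6 43.
Big-endian stores the most-significant byte at the lowest address.
So the memory order matches the most-significant-first order: 38 A6 43.

38 A6 43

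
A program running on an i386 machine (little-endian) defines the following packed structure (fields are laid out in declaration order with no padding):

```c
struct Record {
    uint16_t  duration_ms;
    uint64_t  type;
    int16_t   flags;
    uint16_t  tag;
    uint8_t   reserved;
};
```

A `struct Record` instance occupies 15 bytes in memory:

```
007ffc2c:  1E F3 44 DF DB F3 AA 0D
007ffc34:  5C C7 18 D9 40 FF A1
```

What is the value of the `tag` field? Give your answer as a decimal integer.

65344

`tag` follows `duration_ms` (2 B), `type` (8 B), `flags` (2 B), so it starts at offset 2 + 8 + 2 = 12 and occupies 2 bytes.
Bytes at offsets 12..13: 40 FF.
Little-endian stores the least-significant byte at the lowest address.
Reassemble most-significant byte first: FF 40 → 0xFF40.
0xFF40 = 65344.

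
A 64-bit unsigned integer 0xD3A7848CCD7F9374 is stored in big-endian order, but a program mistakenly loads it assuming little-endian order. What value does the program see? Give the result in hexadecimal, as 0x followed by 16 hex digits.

0x74937FCD8C84A7D3

Stored big-endian, the bytes at ascending addresses are D3 A7 84 8C CD 7F 93 74.
Read back as little-endian, the first byte is least significant, giving 0x74937FCD8C84A7D3.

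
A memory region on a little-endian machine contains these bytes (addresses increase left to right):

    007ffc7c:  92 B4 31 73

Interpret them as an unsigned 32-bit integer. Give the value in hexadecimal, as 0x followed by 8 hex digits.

0x7331B492

In little-endian order the low byte comes first in memory.
Reassemble most-significant byte first: 73 31 B4 92 → 0x7331B492.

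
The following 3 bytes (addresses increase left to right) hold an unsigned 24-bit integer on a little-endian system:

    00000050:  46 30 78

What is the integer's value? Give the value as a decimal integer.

Little-endian stores the least-significant byte at the lowest address.
Reassemble most-significant byte first: 78 30 46 → 0x783046.
0x783046 = 7876678.

7876678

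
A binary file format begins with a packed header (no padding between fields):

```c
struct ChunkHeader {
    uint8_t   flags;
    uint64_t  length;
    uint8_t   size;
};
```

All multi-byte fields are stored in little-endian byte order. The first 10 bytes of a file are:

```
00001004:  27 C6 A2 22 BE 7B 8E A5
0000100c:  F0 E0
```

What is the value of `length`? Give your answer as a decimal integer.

`length` follows `flags` (1 byte), so it starts at byte offset 1 and occupies 8 bytes.
Bytes at offsets 1..8: C6 A2 22 BE 7B 8E A5 F0.
Little-endian: lowest address holds the least-significant byte.
Reassemble most-significant byte first: F0 A5 8E 7B BE 22 A2 C6 → 0xF0A58E7BBE22A2C6.
0xF0A58E7BBE22A2C6 = 17340422602382025414.

17340422602382025414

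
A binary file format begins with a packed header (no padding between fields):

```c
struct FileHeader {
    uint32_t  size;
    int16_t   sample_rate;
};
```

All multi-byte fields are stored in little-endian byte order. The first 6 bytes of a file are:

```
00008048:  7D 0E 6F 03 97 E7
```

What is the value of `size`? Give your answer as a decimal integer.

57609853

`size` is the first field, at byte offset 0, occupying 4 bytes.
Bytes at offsets 0..3: 7D 0E 6F 03.
In little-endian order the low byte comes first in memory.
Reassemble most-significant byte first: 03 6F 0E 7D → 0x036F0E7D.
0x036F0E7D = 57609853.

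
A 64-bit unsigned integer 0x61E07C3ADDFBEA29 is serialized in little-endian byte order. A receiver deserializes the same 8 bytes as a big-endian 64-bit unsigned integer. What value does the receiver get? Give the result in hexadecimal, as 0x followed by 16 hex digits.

0x29EAFBDD3A7CE061

Stored little-endian, the bytes at ascending addresses are 29 EA FB DD 3A 7C E0 61.
Read back as big-endian, the last byte is least significant, giving 0x29EAFBDD3A7CE061.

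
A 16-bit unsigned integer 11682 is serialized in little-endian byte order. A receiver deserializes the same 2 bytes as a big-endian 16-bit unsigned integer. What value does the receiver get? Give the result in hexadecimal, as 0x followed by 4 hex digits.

0xA22D

11682 in 16-bit hexadecimal is 0x2DA2.
Stored little-endian, the bytes at ascending addresses are A2 2D.
Read back as big-endian, the last byte is least significant, giving 0xA22D.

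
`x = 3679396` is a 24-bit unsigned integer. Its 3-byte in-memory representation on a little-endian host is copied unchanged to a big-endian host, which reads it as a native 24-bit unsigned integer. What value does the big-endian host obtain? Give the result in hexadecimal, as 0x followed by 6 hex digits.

3679396 in 24-bit hexadecimal is 0x3824A4.
Stored little-endian, the bytes at ascending addresses are A4 24 38.
Read back as big-endian, the last byte is least significant, giving 0xA42438.

0xA42438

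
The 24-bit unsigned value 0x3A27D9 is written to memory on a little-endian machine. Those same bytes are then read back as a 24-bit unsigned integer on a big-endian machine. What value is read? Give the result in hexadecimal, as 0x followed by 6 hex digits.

0xD9273A

Stored little-endian, the bytes at ascending addresses are D9 27 3A.
Read back as big-endian, the last byte is least significant, giving 0xD9273A.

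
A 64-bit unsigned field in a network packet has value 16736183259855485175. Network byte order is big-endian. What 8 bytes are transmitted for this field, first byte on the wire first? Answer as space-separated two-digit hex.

E8 42 DE 00 B3 86 78 F7

16736183259855485175 in hexadecimal, padded to 64 bits, is 0xE842DE00B38678F7.
Split into bytes (most-significant first): E8 42 DE 00 B3 86 78 F7.
Big-endian stores the most-significant byte at the lowest address.
So the memory order matches the most-significant-first order: E8 42 DE 00 B3 86 78 F7.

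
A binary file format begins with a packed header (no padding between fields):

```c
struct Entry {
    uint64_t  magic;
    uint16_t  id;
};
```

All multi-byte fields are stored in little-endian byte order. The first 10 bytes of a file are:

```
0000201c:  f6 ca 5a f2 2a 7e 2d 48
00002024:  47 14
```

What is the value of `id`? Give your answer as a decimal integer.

`id` follows `magic` (8 bytes), so it starts at byte offset 8 and occupies 2 bytes.
Bytes at offsets 8..9: 47 14.
Little-endian: lowest address holds the least-significant byte.
Reassemble most-significant byte first: 14 47 → 0x1447.
0x1447 = 5191.

5191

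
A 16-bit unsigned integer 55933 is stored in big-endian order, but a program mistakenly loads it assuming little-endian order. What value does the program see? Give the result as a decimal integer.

32218

55933 in 16-bit hexadecimal is 0xDA7D.
Stored big-endian, the bytes at ascending addresses are DA 7D.
Read back as little-endian, the first byte is least significant, giving 0x7DDA.
0x7DDA = 32218.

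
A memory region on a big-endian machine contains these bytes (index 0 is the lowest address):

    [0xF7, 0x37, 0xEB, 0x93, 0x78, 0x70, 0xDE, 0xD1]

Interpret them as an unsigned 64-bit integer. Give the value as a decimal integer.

17813965869700669137

In big-endian order the high byte comes first in memory.
The bytes are already most-significant first: 0xF737EB937870DED1.
0xF737EB937870DED1 = 17813965869700669137.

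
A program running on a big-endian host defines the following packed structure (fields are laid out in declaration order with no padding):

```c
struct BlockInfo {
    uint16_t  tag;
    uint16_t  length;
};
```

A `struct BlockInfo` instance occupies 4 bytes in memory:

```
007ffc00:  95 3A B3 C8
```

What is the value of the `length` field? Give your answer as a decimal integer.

`length` follows `tag` (2 bytes), so it starts at byte offset 2 and occupies 2 bytes.
Bytes at offsets 2..3: B3 C8.
In big-endian order the high byte comes first in memory.
The bytes are already most-significant first: 0xB3C8.
0xB3C8 = 46024.

46024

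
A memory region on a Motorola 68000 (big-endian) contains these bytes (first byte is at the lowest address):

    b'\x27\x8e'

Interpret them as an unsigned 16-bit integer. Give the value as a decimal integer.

10126

Big-endian: lowest address holds the most-significant byte.
The bytes are already most-significant first: 0x278E.
0x278E = 10126.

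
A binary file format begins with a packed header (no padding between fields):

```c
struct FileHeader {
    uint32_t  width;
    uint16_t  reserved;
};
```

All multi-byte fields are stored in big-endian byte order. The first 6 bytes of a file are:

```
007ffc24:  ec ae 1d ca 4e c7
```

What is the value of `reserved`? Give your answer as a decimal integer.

`reserved` follows `width` (4 bytes), so it starts at byte offset 4 and occupies 2 bytes.
Bytes at offsets 4..5: 4E C7.
Big-endian stores the most-significant byte at the lowest address.
The bytes are already most-significant first: 0x4EC7.
0x4EC7 = 20167.

20167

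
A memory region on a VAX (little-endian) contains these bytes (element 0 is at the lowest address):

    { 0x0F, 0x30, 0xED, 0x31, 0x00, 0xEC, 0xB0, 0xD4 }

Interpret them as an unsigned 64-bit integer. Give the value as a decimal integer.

15326009017523580943

Little-endian stores the least-significant byte at the lowest address.
Reassemble most-significant byte first: D4 B0 EC 00 31 ED 30 0F → 0xD4B0EC0031ED300F.
0xD4B0EC0031ED300F = 15326009017523580943.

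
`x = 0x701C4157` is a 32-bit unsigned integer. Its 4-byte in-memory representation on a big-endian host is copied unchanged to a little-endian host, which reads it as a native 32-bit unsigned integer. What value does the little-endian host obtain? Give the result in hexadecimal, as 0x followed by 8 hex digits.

Stored big-endian, the bytes at ascending addresses are 70 1C 41 57.
Read back as little-endian, the first byte is least significant, giving 0x57411C70.

0x57411C70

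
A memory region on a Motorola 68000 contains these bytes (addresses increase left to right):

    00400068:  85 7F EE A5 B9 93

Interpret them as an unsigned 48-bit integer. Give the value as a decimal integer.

In big-endian order the high byte comes first in memory.
The bytes are already most-significant first: 0x857FEEA5B993.
0x857FEEA5B993 = 146784511179155.

146784511179155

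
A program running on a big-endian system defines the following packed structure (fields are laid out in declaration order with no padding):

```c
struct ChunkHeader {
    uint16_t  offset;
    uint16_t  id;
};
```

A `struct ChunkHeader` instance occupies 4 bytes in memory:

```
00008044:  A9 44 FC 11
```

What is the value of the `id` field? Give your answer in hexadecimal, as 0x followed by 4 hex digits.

0xFC11

`id` follows `offset` (2 bytes), so it starts at byte offset 2 and occupies 2 bytes.
Bytes at offsets 2..3: FC 11.
Big-endian stores the most-significant byte at the lowest address.
The bytes are already most-significant first: 0xFC11.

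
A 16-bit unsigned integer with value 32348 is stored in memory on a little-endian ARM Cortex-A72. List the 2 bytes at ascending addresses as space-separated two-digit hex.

32348 in hexadecimal, padded to 16 bits, is 0x7E5C.
Split into bytes (most-significant first): 7E 5C.
Little-endian: lowest address holds the least-significant byte.
So at ascending addresses the bytes are 5C 7E.

5C 7E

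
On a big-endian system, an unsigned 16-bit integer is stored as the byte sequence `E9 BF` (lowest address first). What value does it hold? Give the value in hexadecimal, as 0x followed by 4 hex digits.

In big-endian order the high byte comes first in memory.
The bytes are already most-significant first: 0xE9BF.

0xE9BF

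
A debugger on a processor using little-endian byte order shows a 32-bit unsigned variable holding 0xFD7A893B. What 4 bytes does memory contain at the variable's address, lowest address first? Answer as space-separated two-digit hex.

3B 89 7A FD

Split into bytes (most-significant first): FD 7A 89 3B.
In little-endian order the low byte comes first in memory.
So at ascending addresses the bytes are 3B 89 7A FD.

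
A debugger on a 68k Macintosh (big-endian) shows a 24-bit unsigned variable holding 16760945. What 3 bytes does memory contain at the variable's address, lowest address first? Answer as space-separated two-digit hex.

FF C0 71

16760945 in hexadecimal, padded to 24 bits, is 0xFFC071.
Split into bytes (most-significant first): FF C0 71.
In big-endian order the high byte comes first in memory.
So the memory order matches the most-significant-first order: FF C0 71.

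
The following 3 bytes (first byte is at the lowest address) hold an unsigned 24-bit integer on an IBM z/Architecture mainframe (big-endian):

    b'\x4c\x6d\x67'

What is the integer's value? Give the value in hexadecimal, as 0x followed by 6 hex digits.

Big-endian stores the most-significant byte at the lowest address.
The bytes are already most-significant first: 0x4C6D67.

0x4C6D67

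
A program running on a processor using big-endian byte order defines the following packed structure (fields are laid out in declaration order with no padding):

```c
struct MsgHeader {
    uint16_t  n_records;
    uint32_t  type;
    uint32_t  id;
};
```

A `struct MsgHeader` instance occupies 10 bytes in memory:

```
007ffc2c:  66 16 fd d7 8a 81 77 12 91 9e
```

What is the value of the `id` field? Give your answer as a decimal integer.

`id` follows `n_records` (2 B), `type` (4 B), so it starts at offset 2 + 4 = 6 and occupies 4 bytes.
Bytes at offsets 6..9: 77 12 91 9E.
Big-endian: lowest address holds the most-significant byte.
The bytes are already most-significant first: 0x7712919E.
0x7712919E = 1997705630.

1997705630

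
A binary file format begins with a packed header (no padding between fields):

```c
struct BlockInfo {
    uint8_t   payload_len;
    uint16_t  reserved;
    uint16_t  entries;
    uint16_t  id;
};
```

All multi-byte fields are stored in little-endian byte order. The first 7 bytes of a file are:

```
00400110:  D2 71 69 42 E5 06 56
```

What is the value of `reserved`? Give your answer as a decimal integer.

`reserved` follows `payload_len` (1 byte), so it starts at byte offset 1 and occupies 2 bytes.
Bytes at offsets 1..2: 71 69.
Little-endian stores the least-significant byte at the lowest address.
Reassemble most-significant byte first: 69 71 → 0x6971.
0x6971 = 26993.

26993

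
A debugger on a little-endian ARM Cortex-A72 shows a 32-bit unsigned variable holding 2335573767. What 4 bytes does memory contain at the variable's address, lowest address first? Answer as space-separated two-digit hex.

2335573767 in hexadecimal, padded to 32 bits, is 0x8B360707.
Split into bytes (most-significant first): 8B 36 07 07.
Little-endian stores the least-significant byte at the lowest address.
So at ascending addresses the bytes are 07 07 36 8B.

07 07 36 8B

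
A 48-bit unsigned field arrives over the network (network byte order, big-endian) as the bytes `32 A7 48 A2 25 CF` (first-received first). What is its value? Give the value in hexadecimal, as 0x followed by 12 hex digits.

Big-endian stores the most-significant byte at the lowest address.
The bytes are already most-significant first: 0x32A748A225CF.

0x32A748A225CF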